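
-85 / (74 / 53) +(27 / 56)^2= -7036867 / 116032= -60.65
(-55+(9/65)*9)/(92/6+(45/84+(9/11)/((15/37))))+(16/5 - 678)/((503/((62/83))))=-898656180436/224256214715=-4.01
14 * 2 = 28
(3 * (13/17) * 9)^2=123201/289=426.30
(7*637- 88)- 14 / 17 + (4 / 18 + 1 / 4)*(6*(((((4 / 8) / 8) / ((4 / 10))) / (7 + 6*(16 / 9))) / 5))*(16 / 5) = 78750869 / 18020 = 4370.19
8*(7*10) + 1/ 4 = 2241/ 4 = 560.25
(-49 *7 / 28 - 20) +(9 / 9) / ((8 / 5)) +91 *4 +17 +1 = 2803 / 8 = 350.38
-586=-586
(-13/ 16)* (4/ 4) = -13/ 16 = -0.81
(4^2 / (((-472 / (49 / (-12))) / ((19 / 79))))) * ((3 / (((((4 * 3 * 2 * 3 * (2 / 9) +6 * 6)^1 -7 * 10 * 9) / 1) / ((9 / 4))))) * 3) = -25137 / 21552464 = -0.00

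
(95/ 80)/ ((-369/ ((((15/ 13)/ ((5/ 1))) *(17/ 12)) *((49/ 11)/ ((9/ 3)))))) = -15827/ 10131264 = -0.00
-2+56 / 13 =30 / 13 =2.31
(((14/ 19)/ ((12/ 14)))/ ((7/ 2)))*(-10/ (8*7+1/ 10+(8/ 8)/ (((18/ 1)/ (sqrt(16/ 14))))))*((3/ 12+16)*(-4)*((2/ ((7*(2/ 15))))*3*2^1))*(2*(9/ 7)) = 318995820000/ 3390485533-631800000*sqrt(14)/ 23733398731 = 93.99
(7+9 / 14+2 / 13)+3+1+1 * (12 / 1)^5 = 45289571 / 182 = 248843.80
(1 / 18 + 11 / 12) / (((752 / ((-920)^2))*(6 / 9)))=462875 / 282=1641.40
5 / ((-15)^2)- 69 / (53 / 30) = -93097 / 2385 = -39.03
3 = 3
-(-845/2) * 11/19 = 9295/38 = 244.61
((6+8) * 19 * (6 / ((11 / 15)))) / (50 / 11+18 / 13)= 77805 / 212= 367.00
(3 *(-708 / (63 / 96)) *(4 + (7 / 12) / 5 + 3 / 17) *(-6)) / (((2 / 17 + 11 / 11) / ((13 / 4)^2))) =523956108 / 665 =787903.92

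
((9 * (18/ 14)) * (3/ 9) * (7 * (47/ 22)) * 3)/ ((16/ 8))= 3807/ 44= 86.52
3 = 3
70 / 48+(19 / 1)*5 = 96.46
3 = 3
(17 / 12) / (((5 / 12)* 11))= 17 / 55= 0.31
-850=-850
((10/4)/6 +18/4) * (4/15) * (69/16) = 1357/240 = 5.65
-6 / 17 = -0.35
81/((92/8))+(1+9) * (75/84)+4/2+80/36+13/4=135883/5796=23.44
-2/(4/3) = -3/2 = -1.50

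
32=32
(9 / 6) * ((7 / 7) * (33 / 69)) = 33 / 46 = 0.72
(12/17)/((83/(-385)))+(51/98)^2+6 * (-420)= -34189835349/13551244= -2523.00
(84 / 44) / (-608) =-21 / 6688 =-0.00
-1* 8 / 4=-2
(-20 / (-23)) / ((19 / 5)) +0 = 100 / 437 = 0.23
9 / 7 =1.29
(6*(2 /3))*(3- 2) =4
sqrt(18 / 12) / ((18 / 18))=sqrt(6) / 2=1.22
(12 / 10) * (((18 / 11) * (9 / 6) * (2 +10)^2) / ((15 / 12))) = 93312 / 275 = 339.32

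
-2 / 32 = -1 / 16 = -0.06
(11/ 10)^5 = 161051/ 100000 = 1.61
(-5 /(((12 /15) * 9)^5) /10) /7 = -3125 /846526464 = -0.00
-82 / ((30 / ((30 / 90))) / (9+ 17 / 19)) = -7708 / 855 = -9.02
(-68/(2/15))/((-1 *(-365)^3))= -102/9725425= -0.00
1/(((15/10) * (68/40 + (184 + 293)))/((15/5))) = 20/4787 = 0.00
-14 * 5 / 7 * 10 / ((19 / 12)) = -1200 / 19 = -63.16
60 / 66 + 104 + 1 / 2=2319 / 22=105.41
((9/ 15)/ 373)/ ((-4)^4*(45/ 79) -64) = 237/ 12055360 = 0.00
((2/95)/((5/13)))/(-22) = -13/5225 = -0.00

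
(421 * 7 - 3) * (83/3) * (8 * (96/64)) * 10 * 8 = 78192640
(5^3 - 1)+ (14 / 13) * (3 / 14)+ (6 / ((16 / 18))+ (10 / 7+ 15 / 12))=12163 / 91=133.66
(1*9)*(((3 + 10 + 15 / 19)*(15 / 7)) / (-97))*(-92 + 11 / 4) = 901935 / 3686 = 244.69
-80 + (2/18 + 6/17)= -12169/153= -79.54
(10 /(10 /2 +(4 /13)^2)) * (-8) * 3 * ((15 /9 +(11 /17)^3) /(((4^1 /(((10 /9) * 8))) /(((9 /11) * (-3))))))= 7722083200 /15510341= 497.87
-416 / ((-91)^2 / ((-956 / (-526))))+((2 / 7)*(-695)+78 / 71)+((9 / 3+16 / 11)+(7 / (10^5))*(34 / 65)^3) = -6672011308755473423 / 34550389310937500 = -193.11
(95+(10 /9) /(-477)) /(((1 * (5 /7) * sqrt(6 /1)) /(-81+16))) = -37112075 * sqrt(6) /25758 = -3529.22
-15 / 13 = -1.15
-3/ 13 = -0.23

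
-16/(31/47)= -752/31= -24.26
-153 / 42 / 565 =-51 / 7910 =-0.01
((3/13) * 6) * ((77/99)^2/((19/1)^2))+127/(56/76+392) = 7896089/24244038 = 0.33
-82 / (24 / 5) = -205 / 12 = -17.08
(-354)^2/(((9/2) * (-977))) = -27848/977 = -28.50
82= 82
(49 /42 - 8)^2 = 1681 /36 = 46.69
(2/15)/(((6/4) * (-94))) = -2/2115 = -0.00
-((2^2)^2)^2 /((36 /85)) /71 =-5440 /639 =-8.51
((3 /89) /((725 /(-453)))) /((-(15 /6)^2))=5436 /1613125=0.00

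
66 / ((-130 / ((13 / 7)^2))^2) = 5577 / 120050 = 0.05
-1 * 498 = -498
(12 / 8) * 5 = 15 / 2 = 7.50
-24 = -24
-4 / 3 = -1.33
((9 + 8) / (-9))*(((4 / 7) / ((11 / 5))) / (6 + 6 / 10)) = -1700 / 22869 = -0.07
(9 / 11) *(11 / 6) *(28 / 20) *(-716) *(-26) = 195468 / 5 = 39093.60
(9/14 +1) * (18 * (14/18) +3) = 391/14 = 27.93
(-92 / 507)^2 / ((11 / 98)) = 829472 / 2827539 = 0.29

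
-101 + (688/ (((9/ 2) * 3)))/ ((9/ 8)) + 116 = 14653/ 243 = 60.30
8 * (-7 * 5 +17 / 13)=-3504 / 13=-269.54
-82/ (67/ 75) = -6150/ 67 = -91.79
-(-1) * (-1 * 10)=-10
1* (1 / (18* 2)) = 1 / 36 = 0.03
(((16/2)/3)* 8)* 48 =1024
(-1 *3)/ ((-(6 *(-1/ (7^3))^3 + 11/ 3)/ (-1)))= -363182463/ 443889659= -0.82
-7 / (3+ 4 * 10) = -7 / 43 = -0.16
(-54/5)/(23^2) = -54/2645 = -0.02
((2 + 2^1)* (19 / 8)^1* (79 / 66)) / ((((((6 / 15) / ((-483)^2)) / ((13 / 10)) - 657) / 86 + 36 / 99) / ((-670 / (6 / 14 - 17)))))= -63.19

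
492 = 492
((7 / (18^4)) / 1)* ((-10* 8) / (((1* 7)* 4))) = -5 / 26244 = -0.00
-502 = -502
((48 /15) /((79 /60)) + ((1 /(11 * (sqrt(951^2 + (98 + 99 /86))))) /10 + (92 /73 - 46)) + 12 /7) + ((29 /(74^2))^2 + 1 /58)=-1424496120119715 /35105314509776 + sqrt(6689683118) /8556571430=-40.58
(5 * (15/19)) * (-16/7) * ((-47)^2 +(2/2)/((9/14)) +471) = -24194.49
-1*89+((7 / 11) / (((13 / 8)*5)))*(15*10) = -11047 / 143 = -77.25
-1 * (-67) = 67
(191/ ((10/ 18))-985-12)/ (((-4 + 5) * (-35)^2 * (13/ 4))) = -13064/ 79625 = -0.16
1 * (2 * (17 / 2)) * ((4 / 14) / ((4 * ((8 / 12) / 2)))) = 51 / 14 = 3.64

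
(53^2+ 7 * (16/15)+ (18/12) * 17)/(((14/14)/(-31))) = -2643029/30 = -88100.97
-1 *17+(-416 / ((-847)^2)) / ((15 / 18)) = -60982261 / 3587045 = -17.00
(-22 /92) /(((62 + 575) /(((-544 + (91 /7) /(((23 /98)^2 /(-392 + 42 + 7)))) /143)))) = 0.21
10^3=1000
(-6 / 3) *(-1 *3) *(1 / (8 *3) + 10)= 241 / 4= 60.25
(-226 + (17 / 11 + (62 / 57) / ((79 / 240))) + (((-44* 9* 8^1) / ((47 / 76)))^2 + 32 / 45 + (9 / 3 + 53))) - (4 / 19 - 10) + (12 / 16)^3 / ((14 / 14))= 2756518066111702177 / 105041661120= 26242140.85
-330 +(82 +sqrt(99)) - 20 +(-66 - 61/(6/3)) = -729/2 +3 * sqrt(11) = -354.55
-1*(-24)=24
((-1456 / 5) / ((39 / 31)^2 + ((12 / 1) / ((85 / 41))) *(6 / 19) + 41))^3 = -11539098163836112088687104 / 40931474299434993871351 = -281.91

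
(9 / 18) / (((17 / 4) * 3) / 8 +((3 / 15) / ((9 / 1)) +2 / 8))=720 / 2687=0.27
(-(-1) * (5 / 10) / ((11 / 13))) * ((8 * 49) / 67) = 2548 / 737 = 3.46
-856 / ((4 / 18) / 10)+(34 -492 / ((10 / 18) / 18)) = -272134 / 5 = -54426.80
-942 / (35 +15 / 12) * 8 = -30144 / 145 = -207.89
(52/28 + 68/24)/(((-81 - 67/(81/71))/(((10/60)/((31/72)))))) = -15957/1228003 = -0.01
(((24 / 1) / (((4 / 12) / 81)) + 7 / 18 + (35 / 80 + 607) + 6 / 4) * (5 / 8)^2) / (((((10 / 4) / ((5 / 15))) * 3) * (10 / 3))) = 927551 / 27648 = 33.55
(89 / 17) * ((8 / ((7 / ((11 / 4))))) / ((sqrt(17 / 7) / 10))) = 19580 * sqrt(119) / 2023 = 105.58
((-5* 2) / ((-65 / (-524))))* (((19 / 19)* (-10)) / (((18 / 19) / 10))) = 995600 / 117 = 8509.40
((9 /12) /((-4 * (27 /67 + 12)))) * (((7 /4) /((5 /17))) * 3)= -23919 /88640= -0.27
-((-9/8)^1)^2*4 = -5.06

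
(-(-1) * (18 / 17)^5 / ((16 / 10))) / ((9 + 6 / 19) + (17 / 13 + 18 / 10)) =1458510300 / 21784865951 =0.07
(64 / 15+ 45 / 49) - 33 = -20444 / 735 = -27.81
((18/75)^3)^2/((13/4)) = 186624/3173828125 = 0.00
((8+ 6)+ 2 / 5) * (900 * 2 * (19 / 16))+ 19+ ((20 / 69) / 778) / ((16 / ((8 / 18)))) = 14880167267 / 483138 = 30799.00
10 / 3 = 3.33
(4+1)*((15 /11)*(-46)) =-3450 /11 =-313.64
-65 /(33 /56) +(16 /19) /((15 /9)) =-109.80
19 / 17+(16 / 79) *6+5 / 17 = 3528 / 1343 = 2.63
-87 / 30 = -29 / 10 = -2.90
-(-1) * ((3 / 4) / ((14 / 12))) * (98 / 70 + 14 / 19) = 261 / 190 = 1.37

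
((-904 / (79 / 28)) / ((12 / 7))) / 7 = -26.70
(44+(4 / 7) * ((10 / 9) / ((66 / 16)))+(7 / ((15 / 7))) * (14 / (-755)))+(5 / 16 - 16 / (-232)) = 161958424753 / 3641576400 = 44.47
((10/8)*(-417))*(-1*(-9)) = -18765/4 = -4691.25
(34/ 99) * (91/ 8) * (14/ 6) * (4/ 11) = 10829/ 3267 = 3.31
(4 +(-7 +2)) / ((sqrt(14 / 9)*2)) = -3*sqrt(14) / 28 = -0.40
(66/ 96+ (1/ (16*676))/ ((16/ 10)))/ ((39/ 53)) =1051043/ 1124864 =0.93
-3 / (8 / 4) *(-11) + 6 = 45 / 2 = 22.50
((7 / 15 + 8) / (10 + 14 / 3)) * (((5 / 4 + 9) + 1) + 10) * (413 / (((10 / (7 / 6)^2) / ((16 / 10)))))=43691683 / 39600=1103.33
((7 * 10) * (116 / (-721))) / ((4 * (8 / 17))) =-2465 / 412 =-5.98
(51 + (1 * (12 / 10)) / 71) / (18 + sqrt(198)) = 18111 / 2485-6037 * sqrt(22) / 4970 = 1.59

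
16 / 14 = 8 / 7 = 1.14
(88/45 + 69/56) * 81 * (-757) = -54728829/280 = -195460.10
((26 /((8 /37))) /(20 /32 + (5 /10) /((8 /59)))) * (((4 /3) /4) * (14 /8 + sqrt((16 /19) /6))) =3848 * sqrt(114) /11799 + 3367 /207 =19.75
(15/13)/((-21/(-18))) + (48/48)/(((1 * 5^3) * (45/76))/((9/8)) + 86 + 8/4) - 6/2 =-532997/265902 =-2.00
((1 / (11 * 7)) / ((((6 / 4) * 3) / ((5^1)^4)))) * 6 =2500 / 231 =10.82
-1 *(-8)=8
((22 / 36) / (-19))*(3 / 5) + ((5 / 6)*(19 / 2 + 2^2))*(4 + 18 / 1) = 70532 / 285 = 247.48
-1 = -1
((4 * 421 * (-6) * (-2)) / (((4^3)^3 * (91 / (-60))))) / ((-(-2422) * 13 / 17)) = -0.00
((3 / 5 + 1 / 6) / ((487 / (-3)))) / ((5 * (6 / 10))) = -23 / 14610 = -0.00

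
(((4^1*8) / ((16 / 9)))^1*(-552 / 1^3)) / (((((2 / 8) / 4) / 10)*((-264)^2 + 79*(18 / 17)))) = -22.78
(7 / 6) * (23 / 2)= 161 / 12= 13.42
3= 3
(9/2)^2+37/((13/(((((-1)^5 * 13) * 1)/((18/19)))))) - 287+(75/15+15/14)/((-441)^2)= -305.81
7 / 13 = 0.54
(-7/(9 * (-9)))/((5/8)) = 0.14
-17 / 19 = -0.89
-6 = -6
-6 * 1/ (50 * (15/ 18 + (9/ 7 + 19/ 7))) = -0.02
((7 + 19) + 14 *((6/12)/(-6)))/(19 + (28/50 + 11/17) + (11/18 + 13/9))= 189975/170309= 1.12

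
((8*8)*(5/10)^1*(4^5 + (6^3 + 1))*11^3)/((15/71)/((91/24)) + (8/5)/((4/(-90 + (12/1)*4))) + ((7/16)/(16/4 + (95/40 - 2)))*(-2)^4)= -3490206.75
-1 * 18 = -18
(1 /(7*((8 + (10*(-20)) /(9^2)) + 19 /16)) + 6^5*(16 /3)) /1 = 2527678224 /60949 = 41472.02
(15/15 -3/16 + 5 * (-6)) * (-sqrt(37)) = 177.54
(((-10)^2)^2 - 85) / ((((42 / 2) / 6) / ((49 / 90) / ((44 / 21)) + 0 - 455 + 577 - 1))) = 105801643 / 308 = 343511.83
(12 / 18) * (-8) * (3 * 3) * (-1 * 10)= 480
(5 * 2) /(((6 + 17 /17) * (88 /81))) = 405 /308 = 1.31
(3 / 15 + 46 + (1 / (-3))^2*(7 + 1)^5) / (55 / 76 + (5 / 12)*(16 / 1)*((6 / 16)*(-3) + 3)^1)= 12609844 / 45225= 278.82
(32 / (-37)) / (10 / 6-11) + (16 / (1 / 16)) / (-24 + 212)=1.45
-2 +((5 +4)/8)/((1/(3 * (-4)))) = -31/2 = -15.50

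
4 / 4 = 1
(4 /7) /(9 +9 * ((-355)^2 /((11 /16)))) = 0.00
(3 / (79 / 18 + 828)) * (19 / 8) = 513 / 59932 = 0.01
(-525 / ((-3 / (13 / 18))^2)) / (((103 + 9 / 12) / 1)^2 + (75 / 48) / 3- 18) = -29575 / 10445679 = -0.00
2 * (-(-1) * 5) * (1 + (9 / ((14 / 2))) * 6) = 610 / 7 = 87.14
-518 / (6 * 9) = -259 / 27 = -9.59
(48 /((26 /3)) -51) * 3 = -1773 /13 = -136.38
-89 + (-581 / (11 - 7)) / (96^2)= -3281477 / 36864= -89.02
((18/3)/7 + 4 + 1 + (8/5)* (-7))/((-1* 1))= 187/35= 5.34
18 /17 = 1.06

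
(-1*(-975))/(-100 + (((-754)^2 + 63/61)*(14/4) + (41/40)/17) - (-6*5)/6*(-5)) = 40443000/82532120321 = 0.00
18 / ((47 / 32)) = 576 / 47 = 12.26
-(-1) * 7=7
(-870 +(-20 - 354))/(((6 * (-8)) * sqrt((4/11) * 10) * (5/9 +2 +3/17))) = 15861 * sqrt(110)/33440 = 4.97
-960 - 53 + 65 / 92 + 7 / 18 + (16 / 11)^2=-101168729 / 100188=-1009.79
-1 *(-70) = 70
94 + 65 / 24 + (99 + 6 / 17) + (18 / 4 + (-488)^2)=97244581 / 408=238344.56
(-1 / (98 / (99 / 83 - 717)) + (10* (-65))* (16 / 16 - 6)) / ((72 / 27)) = 4967796 / 4067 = 1221.49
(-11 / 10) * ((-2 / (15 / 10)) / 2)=11 / 15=0.73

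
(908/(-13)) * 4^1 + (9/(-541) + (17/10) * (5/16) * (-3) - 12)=-65940283/225056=-293.00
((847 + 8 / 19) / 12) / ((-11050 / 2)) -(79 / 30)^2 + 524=976997069 / 1889550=517.05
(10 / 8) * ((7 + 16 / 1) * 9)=1035 / 4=258.75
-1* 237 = -237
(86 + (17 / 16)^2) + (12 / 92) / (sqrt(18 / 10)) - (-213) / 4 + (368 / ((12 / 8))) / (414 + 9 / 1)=sqrt(5) / 23 + 45792469 / 324864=141.06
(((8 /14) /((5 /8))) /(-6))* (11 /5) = -176 /525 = -0.34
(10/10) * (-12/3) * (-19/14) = 38/7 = 5.43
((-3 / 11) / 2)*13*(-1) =1.77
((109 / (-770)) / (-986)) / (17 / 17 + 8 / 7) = 109 / 1626900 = 0.00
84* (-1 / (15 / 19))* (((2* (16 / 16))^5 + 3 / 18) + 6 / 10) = -261478 / 75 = -3486.37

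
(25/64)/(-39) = -0.01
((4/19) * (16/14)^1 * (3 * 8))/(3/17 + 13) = 408/931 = 0.44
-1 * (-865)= 865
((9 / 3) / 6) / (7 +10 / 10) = 1 / 16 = 0.06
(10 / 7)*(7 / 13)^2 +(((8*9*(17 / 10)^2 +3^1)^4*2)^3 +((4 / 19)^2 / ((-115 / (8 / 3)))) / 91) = 109919856915691153764438214137491724636433192275321146 / 1756390750408172607421875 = 62582803336983281053268660000.00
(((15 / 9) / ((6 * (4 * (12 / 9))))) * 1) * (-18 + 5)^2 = 845 / 96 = 8.80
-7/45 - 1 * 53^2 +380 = -109312/45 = -2429.16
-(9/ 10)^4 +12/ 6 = 13439/ 10000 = 1.34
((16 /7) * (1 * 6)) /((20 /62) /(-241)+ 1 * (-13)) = -1.05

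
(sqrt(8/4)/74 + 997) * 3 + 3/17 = 3 * sqrt(2)/74 + 50850/17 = 2991.23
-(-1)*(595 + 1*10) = 605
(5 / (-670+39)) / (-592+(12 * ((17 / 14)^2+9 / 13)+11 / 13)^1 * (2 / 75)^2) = 17915625 / 1338440344552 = 0.00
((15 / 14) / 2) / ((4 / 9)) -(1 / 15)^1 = 1913 / 1680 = 1.14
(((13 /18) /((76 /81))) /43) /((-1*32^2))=-117 /6692864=-0.00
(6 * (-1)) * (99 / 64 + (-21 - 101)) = 23127 / 32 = 722.72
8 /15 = 0.53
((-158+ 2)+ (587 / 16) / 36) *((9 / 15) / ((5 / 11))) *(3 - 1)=-981959 / 2400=-409.15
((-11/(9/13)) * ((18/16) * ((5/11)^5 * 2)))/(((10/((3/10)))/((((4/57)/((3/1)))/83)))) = -1625/277066284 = -0.00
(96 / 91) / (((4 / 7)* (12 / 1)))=2 / 13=0.15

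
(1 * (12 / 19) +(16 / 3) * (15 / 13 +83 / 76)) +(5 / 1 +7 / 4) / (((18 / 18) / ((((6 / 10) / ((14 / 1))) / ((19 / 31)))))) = 2714249 / 207480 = 13.08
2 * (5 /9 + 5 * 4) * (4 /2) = 740 /9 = 82.22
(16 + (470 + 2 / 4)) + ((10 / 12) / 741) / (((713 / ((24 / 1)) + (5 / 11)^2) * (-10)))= 486.50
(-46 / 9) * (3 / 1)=-46 / 3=-15.33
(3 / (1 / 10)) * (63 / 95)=378 / 19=19.89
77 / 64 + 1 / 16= 1.27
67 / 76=0.88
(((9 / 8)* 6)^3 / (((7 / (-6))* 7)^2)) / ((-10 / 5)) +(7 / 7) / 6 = -493025 / 230496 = -2.14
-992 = -992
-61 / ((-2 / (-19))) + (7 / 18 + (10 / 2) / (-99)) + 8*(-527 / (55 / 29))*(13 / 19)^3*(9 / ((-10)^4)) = -579.80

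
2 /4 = 1 /2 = 0.50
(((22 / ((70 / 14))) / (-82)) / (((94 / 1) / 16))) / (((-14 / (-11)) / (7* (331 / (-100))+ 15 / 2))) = 189607 / 1686125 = 0.11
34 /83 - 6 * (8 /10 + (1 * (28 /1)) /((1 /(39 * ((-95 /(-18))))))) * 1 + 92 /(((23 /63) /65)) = -7554822 /415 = -18204.39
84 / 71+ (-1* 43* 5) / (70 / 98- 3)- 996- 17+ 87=-943737 / 1136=-830.75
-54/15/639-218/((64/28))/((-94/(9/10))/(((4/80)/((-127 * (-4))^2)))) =-15524642683/2755710617600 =-0.01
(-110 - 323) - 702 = -1135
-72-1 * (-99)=27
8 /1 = 8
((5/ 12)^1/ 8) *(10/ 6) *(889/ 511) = 3175/ 21024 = 0.15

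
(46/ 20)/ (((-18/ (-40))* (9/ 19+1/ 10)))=8.91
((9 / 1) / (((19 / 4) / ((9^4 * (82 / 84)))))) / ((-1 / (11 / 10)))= -8877033 / 665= -13348.92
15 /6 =5 /2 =2.50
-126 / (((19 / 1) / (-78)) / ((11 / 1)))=108108 / 19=5689.89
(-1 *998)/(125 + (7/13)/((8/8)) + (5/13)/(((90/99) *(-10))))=-259480/32629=-7.95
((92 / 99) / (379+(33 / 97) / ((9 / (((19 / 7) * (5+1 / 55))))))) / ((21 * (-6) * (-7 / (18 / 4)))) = 11155 / 892897929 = 0.00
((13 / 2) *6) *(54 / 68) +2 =32.97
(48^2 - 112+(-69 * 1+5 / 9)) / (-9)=-19112 / 81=-235.95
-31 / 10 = -3.10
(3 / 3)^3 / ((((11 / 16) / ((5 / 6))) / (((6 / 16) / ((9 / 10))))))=50 / 99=0.51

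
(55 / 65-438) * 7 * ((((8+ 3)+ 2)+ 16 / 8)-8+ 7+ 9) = -914963 / 13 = -70381.77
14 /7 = 2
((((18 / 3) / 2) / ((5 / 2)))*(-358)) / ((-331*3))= 716 / 1655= 0.43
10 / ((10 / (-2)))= -2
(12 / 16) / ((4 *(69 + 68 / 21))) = 63 / 24272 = 0.00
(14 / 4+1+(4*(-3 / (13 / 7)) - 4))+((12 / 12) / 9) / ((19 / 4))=-26401 / 4446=-5.94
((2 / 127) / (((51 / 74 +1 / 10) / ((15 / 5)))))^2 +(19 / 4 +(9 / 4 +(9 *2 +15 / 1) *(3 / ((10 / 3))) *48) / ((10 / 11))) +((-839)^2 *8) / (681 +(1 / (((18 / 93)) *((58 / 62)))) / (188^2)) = 708754087015391260188029 / 71993836296274915400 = 9844.65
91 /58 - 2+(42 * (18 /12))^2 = 230177 /58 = 3968.57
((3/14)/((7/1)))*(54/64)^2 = 2187/100352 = 0.02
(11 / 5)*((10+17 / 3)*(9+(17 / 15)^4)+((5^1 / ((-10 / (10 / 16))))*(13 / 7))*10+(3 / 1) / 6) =15113179367 / 42525000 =355.40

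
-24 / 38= -12 / 19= -0.63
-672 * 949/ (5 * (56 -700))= 22776/ 115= 198.05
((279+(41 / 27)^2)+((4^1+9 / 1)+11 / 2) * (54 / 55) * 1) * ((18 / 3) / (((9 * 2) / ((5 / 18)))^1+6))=12007231 / 473121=25.38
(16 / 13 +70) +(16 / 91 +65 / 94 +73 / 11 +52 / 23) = 175286985 / 2164162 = 81.00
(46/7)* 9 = 414/7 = 59.14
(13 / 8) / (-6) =-13 / 48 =-0.27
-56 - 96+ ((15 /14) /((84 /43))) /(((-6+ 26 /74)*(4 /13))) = -49915639 /327712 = -152.32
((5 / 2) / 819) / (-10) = -1 / 3276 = -0.00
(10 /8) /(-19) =-5 /76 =-0.07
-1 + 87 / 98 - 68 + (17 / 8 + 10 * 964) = 3753013 / 392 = 9574.01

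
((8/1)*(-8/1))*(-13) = 832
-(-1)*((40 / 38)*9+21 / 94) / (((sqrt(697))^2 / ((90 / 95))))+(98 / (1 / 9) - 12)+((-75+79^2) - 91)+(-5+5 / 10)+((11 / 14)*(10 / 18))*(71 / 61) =315450773181959 / 45447314157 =6941.02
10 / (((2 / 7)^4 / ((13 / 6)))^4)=4745828649991870805 / 42467328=111752466507.71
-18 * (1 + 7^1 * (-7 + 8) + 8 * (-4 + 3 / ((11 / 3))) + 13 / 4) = 5625 / 22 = 255.68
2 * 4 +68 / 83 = 8.82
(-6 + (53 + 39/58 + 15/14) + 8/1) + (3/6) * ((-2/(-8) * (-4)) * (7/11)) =251997/4466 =56.43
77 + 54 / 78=1010 / 13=77.69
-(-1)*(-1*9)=-9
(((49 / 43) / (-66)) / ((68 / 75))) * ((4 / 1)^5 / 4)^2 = -10035200 / 8041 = -1248.00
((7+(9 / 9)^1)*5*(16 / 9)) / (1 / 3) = 640 / 3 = 213.33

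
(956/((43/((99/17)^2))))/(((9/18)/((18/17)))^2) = 12143203776/3591403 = 3381.19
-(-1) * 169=169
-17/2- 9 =-35/2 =-17.50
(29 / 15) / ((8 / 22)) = 319 / 60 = 5.32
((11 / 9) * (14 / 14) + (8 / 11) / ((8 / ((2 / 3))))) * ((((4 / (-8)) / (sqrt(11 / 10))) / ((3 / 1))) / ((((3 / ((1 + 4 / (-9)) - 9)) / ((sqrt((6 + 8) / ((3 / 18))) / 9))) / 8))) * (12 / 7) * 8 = 2470912 * sqrt(2310) / 1852389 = 64.11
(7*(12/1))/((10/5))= 42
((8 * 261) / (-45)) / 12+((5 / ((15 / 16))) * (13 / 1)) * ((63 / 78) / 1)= 52.13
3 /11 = 0.27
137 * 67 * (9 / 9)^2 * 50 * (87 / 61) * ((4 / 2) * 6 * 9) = 70693347.54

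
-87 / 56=-1.55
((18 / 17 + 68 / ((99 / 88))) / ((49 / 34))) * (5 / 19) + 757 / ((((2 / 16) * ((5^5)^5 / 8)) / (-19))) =28043985366813576092452 / 2497136592864990234375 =11.23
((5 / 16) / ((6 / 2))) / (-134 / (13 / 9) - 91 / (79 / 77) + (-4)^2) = -5135 / 8156784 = -0.00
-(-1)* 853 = 853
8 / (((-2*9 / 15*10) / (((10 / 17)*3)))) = -20 / 17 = -1.18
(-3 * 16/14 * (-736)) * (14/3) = 11776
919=919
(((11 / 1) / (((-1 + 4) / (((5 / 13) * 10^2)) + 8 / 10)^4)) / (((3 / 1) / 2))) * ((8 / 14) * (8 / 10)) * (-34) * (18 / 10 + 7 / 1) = -1316480000000000 / 779969060661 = -1687.86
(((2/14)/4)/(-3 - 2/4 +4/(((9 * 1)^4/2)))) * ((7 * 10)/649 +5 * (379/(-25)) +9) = 709952688/1042868365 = 0.68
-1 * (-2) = 2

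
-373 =-373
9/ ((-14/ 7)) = -9/ 2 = -4.50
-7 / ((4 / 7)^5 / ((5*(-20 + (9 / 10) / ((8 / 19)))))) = 168120421 / 16384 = 10261.26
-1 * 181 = -181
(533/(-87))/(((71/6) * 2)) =-533/2059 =-0.26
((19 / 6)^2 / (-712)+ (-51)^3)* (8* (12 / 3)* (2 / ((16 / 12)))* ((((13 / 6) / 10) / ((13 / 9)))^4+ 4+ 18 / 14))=-20130583757379631 / 598080000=-33658680.71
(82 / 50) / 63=0.03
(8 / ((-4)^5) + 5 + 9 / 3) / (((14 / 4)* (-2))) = -1023 / 896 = -1.14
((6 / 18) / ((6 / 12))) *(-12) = -8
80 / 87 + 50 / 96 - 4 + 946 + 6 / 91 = 119515831 / 126672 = 943.51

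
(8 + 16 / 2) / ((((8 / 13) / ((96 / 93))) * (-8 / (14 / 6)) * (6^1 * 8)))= -91 / 558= -0.16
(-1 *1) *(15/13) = -15/13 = -1.15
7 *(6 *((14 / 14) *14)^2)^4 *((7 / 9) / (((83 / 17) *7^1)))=304688207995.37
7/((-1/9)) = -63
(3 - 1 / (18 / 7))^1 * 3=47 / 6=7.83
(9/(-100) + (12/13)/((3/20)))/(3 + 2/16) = 15766/8125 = 1.94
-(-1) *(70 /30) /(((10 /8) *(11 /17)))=476 /165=2.88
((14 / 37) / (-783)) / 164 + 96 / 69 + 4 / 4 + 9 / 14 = 580245110 / 191237571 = 3.03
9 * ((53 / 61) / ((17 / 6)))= 2.76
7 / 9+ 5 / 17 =164 / 153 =1.07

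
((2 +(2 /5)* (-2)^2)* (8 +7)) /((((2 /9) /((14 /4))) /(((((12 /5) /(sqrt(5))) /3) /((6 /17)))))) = 9639* sqrt(5) /25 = 862.14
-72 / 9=-8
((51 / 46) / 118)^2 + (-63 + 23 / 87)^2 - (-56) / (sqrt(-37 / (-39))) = 56* sqrt(1443) / 37 + 877701317735545 / 223006839696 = 3993.25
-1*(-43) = 43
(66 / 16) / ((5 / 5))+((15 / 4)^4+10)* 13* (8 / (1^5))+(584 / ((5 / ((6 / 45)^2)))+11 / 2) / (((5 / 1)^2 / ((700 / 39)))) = 21615.97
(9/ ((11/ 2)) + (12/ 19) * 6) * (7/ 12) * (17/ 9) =2499/ 418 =5.98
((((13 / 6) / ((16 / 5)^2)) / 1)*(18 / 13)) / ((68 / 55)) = 4125 / 17408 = 0.24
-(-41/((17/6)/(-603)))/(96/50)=-618075/136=-4544.67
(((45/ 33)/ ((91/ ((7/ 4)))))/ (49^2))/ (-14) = -0.00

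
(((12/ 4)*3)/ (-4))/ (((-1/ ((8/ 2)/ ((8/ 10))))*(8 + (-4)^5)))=-45/ 4064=-0.01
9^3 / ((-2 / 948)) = -345546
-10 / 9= -1.11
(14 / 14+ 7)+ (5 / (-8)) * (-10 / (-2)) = 39 / 8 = 4.88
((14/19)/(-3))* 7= -98/57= -1.72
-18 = -18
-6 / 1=-6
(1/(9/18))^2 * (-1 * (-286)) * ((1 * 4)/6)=2288/3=762.67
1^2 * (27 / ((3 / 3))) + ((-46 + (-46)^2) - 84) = 2013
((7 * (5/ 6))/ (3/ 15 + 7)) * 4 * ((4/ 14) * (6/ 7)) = 50/ 63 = 0.79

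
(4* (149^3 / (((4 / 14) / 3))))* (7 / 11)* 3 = 265237365.27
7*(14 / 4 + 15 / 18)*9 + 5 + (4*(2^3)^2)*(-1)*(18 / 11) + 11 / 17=-26229 / 187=-140.26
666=666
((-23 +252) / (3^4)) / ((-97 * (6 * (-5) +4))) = 229 / 204282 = 0.00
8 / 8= 1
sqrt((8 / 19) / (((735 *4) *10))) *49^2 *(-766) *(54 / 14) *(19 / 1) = -337806 *sqrt(57) / 5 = -510075.87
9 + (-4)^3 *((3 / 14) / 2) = 15 / 7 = 2.14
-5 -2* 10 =-25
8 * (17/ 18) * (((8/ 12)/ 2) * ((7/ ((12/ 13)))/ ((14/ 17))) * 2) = 3757/ 81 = 46.38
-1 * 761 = -761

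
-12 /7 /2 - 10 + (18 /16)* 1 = -545 /56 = -9.73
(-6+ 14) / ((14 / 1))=4 / 7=0.57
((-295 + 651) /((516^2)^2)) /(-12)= -89 /212676772608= -0.00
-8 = -8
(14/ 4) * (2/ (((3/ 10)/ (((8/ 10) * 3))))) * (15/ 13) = 840/ 13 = 64.62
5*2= 10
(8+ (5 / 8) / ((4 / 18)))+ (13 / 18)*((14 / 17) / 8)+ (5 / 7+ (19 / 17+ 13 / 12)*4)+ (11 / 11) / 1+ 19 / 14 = 390053 / 17136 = 22.76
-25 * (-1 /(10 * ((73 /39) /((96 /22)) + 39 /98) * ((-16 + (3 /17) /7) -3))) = -13644540 /85635779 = -0.16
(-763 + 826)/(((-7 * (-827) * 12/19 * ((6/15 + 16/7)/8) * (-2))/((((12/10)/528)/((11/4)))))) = -399/18812596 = -0.00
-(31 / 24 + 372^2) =-3321247 / 24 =-138385.29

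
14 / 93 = 0.15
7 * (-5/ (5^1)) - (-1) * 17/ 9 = -46/ 9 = -5.11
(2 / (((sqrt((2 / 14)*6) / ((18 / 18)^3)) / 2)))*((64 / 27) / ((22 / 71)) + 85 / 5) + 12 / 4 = 3 + 14642*sqrt(42) / 891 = 109.50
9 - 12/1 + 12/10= -9/5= -1.80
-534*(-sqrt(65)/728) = 267*sqrt(65)/364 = 5.91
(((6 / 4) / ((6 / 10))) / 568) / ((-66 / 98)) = -245 / 37488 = -0.01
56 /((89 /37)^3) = 2836568 /704969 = 4.02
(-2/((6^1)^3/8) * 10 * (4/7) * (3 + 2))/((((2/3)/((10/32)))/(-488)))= 30500/63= 484.13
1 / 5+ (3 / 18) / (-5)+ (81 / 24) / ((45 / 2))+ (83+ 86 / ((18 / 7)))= 21017 / 180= 116.76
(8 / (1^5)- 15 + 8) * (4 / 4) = 1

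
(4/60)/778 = 1/11670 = 0.00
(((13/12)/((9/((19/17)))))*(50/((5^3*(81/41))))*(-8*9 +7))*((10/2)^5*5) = -2057046875/74358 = -27664.10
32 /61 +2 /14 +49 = 21208 /427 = 49.67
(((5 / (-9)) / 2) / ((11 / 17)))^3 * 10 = -3070625 / 3881196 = -0.79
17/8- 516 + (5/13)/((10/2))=-53435/104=-513.80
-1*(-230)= 230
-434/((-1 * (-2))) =-217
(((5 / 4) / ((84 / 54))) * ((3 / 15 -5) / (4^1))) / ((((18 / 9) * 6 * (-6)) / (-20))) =-0.27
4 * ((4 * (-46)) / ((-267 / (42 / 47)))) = 10304 / 4183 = 2.46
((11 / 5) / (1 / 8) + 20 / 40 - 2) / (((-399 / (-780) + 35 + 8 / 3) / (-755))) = -9481290 / 29779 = -318.39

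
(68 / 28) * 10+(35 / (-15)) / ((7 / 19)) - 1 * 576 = -11719 / 21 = -558.05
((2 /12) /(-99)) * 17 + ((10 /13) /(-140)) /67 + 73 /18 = 14583727 /3621618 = 4.03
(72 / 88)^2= 81 / 121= 0.67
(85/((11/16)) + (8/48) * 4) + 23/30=41273/330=125.07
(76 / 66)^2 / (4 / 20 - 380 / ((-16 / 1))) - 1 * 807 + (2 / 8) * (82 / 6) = -1676580391 / 2086524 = -803.53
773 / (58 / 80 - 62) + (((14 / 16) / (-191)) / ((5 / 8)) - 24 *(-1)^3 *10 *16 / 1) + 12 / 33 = 98555738693 / 25747755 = 3827.74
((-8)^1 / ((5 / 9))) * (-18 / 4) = 64.80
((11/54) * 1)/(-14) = -11/756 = -0.01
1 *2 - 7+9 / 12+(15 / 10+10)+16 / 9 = 325 / 36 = 9.03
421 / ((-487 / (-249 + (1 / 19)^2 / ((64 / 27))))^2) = 13933206228818781 / 126599582715904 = 110.06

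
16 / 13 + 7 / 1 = 107 / 13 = 8.23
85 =85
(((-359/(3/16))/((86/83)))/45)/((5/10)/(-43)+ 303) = -476752/3517695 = -0.14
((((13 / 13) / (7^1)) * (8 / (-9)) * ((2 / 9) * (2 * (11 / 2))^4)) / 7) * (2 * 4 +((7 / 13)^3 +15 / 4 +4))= -1169464516 / 1245699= -938.80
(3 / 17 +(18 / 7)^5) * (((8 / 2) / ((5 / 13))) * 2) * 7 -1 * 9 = 3344163243 / 204085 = 16386.13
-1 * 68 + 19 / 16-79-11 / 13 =-146.66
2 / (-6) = -1 / 3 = -0.33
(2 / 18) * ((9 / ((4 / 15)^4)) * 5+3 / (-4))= 759311 / 768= 988.69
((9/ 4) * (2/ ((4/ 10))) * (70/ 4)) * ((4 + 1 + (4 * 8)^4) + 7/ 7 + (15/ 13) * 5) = 21469834575/ 104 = 206440717.07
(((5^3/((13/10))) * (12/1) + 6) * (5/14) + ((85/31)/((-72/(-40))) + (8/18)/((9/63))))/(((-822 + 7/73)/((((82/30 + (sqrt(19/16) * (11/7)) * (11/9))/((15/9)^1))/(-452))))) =0.00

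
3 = 3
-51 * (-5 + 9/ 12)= 867/ 4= 216.75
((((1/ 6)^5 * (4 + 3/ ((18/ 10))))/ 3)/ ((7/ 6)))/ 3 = 17/ 244944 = 0.00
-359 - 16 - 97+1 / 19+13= -8720 / 19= -458.95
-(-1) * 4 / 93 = 4 / 93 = 0.04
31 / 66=0.47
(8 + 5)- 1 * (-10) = 23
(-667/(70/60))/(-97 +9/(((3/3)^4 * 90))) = 13340/2261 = 5.90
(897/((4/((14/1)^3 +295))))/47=2725983/188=14499.91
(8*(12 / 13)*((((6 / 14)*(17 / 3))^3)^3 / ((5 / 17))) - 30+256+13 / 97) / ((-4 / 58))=-546083640585043877 / 508858984270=-1073153.19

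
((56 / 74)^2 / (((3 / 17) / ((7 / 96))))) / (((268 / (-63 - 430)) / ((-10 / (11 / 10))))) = 71867075 / 18161154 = 3.96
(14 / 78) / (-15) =-7 / 585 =-0.01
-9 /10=-0.90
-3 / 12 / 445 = -0.00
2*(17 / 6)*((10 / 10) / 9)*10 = 170 / 27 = 6.30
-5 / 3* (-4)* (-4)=-80 / 3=-26.67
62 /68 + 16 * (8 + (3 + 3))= 7647 /34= 224.91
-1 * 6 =-6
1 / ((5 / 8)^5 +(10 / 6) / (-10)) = -98304 / 7009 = -14.03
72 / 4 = 18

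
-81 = -81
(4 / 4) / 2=1 / 2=0.50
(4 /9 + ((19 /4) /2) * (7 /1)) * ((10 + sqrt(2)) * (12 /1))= 1229 * sqrt(2) /6 + 6145 /3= 2338.01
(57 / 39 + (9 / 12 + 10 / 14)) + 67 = 25453 / 364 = 69.93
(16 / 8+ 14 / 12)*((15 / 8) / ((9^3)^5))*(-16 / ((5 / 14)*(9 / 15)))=-1330 / 617673396283947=-0.00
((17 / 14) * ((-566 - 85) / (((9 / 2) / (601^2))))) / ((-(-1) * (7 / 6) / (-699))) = 266113391946 / 7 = 38016198849.43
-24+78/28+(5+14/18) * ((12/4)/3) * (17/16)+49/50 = -88801/6300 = -14.10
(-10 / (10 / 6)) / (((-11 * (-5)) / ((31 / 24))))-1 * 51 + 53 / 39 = -49.78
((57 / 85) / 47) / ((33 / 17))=19 / 2585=0.01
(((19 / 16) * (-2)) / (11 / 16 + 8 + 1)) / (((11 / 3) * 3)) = -38 / 1705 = -0.02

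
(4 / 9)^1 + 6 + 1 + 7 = 130 / 9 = 14.44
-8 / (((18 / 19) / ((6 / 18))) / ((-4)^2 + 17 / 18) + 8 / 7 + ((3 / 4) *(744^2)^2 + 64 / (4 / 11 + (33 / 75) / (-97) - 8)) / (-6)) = 49607993190 / 237499897697429670427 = 0.00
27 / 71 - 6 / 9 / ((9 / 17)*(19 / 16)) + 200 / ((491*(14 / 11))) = -45079501 / 125185851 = -0.36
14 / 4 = 7 / 2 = 3.50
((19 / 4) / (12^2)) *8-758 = -54557 / 72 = -757.74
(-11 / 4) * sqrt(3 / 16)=-11 * sqrt(3) / 16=-1.19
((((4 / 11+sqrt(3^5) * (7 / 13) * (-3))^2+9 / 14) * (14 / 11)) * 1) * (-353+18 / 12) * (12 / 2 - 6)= 0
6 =6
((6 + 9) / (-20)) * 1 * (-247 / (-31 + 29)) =-741 / 8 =-92.62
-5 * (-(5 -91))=-430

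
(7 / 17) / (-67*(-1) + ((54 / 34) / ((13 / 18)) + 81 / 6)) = 182 / 36553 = 0.00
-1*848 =-848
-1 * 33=-33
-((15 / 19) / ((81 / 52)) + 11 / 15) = -3181 / 2565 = -1.24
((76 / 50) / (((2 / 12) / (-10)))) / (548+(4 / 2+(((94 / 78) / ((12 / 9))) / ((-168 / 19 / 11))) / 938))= -3736631808 / 22534462885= -0.17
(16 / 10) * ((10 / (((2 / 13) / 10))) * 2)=2080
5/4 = 1.25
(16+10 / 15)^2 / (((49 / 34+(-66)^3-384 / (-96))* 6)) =-42500 / 263916333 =-0.00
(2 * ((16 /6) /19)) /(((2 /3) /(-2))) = -16 /19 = -0.84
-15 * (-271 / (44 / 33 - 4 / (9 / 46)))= -36585 / 172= -212.70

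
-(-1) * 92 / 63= 92 / 63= 1.46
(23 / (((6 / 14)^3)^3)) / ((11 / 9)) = 928132961 / 24057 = 38580.58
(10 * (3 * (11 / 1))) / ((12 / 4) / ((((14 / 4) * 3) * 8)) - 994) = -3080 / 9277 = -0.33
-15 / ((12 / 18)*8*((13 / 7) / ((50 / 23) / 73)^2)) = -0.00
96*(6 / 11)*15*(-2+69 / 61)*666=-304974720 / 671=-454507.78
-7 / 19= -0.37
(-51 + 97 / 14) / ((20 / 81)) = -178.49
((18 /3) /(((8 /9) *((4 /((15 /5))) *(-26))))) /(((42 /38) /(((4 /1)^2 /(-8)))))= 513 /1456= 0.35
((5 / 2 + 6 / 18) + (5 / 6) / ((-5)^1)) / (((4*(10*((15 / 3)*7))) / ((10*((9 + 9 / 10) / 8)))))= 33 / 1400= 0.02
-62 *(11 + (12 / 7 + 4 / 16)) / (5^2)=-11253 / 350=-32.15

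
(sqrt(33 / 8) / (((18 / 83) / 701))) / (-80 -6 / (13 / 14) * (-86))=756379 * sqrt(66) / 445248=13.80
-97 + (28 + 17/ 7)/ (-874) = -593659/ 6118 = -97.03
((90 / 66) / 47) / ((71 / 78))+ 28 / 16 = 261629 / 146828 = 1.78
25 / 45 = 5 / 9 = 0.56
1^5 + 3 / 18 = 7 / 6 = 1.17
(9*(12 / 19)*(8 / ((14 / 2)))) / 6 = 144 / 133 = 1.08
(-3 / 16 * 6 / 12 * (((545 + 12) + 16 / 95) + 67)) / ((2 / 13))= -72267 / 190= -380.35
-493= -493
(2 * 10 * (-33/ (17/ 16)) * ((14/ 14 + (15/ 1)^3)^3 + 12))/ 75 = -27088189137152/ 85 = -318684578084.14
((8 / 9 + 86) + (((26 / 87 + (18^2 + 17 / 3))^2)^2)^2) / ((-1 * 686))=-632666656067721222529162018669271 / 3088521353621214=-204844514131636292.60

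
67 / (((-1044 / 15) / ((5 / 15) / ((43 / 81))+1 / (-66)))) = -582565 / 987624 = -0.59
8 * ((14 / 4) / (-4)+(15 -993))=-7831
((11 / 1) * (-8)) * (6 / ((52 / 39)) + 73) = -6820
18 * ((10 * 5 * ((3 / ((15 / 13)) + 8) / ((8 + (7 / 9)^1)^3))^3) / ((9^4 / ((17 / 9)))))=597790582164 / 599257979913091595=0.00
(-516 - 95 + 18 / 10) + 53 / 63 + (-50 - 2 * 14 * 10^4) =-88407383 / 315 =-280658.36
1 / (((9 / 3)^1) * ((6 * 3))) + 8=8.02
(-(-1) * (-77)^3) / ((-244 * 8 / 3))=1369599 / 1952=701.64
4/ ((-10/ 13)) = -26/ 5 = -5.20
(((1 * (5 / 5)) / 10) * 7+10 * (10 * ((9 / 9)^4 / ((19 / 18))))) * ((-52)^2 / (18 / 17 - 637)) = -416768872 / 1027045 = -405.79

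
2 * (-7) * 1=-14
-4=-4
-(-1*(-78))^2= -6084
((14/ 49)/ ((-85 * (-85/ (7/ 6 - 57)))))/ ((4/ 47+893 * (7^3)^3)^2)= -148003/ 87046336089508347323983416345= -0.00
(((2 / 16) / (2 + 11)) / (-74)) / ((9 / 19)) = -19 / 69264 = -0.00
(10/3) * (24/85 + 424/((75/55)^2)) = 1746496/2295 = 761.00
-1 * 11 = -11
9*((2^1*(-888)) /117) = -1776 /13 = -136.62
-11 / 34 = -0.32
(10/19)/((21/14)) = 20/57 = 0.35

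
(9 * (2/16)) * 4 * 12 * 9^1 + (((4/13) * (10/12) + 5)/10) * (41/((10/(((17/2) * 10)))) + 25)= 35481/52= 682.33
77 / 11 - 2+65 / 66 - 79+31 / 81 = -129431 / 1782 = -72.63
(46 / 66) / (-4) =-23 / 132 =-0.17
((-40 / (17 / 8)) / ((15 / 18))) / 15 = -128 / 85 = -1.51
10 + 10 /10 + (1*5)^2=36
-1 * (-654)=654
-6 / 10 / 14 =-3 / 70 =-0.04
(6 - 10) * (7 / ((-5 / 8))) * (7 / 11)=1568 / 55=28.51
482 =482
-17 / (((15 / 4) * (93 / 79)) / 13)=-69836 / 1395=-50.06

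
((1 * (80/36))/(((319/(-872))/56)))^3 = -931544321490944000/23664622311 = -39364428.02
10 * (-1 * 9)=-90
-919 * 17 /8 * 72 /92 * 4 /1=-140607 /23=-6113.35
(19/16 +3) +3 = 7.19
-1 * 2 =-2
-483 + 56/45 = -21679/45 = -481.76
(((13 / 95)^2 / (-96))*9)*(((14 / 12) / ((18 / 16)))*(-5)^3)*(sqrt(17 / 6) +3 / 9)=5915 / 77976 +5915*sqrt(102) / 155952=0.46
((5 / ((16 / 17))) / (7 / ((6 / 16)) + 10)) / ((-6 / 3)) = -255 / 2752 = -0.09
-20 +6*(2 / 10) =-94 / 5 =-18.80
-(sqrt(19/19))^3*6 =-6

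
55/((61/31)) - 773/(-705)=1249178/43005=29.05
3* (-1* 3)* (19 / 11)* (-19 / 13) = 3249 / 143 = 22.72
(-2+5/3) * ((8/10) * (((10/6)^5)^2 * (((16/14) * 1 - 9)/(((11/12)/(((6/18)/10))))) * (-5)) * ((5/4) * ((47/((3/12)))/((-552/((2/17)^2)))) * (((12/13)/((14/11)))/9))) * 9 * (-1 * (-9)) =201953125000/83340557937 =2.42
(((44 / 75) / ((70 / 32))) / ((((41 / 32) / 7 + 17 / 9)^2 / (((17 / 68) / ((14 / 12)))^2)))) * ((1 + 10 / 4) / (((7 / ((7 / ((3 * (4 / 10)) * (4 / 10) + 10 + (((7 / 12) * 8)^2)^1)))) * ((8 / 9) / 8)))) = 886837248 / 316581784705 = 0.00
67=67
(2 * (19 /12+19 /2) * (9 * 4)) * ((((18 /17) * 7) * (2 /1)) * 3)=35487.53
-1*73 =-73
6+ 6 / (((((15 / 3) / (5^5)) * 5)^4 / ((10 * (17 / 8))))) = 62255859387 / 2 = 31127929693.50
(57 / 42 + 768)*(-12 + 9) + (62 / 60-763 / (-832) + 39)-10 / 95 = -3763232887 / 1659840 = -2267.23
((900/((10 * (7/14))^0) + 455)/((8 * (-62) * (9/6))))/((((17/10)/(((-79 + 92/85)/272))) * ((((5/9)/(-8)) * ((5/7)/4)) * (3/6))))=-37691493/761515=-49.50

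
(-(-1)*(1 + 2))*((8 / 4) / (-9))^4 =16 / 2187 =0.01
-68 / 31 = -2.19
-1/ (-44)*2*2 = 1/ 11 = 0.09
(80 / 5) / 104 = 2 / 13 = 0.15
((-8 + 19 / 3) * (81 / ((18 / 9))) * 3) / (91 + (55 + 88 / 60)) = -6075 / 4424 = -1.37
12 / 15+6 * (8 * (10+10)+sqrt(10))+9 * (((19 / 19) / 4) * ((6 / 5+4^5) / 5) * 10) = 6 * sqrt(10)+27871 / 5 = 5593.17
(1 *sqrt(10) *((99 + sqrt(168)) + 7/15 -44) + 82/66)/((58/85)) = 3485/1914 + 170 *sqrt(105)/29 + 7072 *sqrt(10)/87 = 318.94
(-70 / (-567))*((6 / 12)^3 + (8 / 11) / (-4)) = -25 / 3564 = -0.01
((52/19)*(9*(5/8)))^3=200201625/54872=3648.52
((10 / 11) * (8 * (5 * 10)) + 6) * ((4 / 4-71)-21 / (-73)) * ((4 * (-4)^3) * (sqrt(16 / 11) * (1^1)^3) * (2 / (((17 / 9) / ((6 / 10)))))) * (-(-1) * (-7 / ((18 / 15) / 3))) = -4004622526464 * sqrt(11) / 150161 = -88450598.67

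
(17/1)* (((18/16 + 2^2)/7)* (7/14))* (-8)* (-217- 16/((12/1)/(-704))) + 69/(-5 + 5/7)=-3774203/105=-35944.79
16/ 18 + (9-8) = 17/ 9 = 1.89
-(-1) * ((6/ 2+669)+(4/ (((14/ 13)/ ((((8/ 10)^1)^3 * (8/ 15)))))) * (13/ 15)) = 132473056/ 196875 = 672.88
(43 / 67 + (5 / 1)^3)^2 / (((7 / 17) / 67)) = 1204666308 / 469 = 2568584.88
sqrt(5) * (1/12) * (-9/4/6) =-sqrt(5)/32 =-0.07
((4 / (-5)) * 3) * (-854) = 10248 / 5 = 2049.60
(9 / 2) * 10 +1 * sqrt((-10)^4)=145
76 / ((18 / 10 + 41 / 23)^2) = 251275 / 42436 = 5.92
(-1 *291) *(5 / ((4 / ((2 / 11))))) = -1455 / 22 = -66.14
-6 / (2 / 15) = -45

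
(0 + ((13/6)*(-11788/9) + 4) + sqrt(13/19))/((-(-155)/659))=-50422726/4185 + 659*sqrt(247)/2945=-12044.92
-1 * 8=-8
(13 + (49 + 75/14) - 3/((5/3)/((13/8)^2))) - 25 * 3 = -27767/2240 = -12.40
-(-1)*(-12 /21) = -4 /7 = -0.57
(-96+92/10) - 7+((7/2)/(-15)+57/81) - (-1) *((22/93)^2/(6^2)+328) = 182670973/778410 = 234.67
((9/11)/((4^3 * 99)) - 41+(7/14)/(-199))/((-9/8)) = 21062323/577896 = 36.45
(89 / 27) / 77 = 0.04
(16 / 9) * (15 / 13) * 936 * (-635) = -1219200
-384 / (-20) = 96 / 5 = 19.20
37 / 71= 0.52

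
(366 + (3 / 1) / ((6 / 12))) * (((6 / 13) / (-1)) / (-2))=1116 / 13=85.85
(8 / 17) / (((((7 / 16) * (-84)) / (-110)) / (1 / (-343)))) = -3520 / 857157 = -0.00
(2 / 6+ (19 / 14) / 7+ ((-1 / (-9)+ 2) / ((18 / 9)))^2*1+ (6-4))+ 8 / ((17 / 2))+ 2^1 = 1776587 / 269892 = 6.58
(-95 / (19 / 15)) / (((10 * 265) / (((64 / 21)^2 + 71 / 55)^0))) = -3 / 106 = -0.03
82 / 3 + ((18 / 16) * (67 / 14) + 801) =833.72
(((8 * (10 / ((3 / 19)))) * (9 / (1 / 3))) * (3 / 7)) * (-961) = -39439440 / 7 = -5634205.71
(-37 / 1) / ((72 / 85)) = -3145 / 72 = -43.68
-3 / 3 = -1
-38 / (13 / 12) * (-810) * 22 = 8125920 / 13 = 625070.77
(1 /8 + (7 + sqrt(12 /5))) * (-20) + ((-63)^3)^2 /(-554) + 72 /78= -406403274177 /3601 -8 * sqrt(15)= -112858479.80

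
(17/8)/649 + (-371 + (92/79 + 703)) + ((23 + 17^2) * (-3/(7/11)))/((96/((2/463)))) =442810170667/1329354488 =333.10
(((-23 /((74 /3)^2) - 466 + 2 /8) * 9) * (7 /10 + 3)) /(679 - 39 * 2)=-11477943 /444740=-25.81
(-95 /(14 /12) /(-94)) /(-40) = -57 /2632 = -0.02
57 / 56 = 1.02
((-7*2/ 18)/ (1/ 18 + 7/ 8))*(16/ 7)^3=-32768/ 3283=-9.98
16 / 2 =8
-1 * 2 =-2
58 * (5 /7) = 41.43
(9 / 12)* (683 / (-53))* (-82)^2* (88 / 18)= -50517412 / 159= -317719.57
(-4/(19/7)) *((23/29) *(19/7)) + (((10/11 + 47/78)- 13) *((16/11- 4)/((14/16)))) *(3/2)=2142108/45617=46.96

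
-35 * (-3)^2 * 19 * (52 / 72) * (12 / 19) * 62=-169260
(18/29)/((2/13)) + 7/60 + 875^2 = 765629.15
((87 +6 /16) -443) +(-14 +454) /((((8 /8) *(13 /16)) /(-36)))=-2064505 /104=-19851.01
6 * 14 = 84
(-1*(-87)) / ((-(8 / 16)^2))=-348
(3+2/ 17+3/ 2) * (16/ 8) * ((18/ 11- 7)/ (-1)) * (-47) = -435361/ 187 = -2328.13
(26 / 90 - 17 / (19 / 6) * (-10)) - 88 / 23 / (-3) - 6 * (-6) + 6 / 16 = 14414203 / 157320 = 91.62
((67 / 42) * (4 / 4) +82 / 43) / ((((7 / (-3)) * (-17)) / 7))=6325 / 10234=0.62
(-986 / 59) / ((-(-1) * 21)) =-986 / 1239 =-0.80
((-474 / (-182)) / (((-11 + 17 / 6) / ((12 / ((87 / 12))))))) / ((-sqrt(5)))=68256 * sqrt(5) / 646555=0.24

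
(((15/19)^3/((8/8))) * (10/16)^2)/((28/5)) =0.03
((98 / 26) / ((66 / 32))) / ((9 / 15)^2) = 19600 / 3861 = 5.08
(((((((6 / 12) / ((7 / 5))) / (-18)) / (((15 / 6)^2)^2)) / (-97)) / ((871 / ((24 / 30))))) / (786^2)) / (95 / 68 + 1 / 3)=272 / 60457336144261875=0.00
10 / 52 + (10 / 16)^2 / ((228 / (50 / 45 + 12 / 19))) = 3167465 / 16219008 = 0.20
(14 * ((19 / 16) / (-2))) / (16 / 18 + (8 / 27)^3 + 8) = -2617839 / 2807552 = -0.93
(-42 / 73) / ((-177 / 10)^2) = -1400 / 762339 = -0.00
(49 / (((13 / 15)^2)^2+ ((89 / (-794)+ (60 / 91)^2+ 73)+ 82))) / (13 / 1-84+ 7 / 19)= -8155196083125 / 1832511062142211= -0.00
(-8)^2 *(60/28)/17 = 960/119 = 8.07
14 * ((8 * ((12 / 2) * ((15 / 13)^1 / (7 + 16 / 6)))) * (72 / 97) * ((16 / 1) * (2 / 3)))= 23224320 / 36569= 635.08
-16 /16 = -1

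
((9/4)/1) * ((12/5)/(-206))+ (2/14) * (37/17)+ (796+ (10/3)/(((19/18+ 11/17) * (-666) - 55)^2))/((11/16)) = 10873044987323959/9388669197390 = 1158.10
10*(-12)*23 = -2760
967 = 967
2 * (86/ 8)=43/ 2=21.50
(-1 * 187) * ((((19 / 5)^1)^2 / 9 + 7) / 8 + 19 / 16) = -1523489 / 3600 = -423.19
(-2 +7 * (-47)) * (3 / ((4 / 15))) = -14895 / 4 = -3723.75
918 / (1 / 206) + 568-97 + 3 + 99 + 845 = 190526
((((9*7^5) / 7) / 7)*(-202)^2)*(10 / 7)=179945640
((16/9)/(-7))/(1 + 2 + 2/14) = -8/99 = -0.08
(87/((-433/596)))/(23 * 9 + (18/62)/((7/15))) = -1875314/3251397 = -0.58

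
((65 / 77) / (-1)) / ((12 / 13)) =-845 / 924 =-0.91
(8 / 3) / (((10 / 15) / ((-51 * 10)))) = -2040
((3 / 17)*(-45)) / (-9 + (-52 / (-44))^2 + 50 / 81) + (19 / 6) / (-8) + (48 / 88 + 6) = 447809081 / 61458672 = 7.29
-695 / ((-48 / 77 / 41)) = 2194115 / 48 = 45710.73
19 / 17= 1.12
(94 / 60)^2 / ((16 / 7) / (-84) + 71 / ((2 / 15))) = 108241 / 23482050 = 0.00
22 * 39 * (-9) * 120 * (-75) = 69498000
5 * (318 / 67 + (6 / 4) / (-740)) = 470439 / 19832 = 23.72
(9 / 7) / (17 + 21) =9 / 266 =0.03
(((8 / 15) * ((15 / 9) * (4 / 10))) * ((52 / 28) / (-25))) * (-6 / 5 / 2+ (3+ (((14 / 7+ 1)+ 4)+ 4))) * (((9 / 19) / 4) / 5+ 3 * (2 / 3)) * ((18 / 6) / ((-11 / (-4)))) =-10716784 / 13715625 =-0.78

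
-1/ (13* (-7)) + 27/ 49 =358/ 637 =0.56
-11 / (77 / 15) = -15 / 7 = -2.14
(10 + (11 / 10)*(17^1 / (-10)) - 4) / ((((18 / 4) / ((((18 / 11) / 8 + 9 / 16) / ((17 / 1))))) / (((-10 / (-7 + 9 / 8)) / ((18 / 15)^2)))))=10325 / 210936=0.05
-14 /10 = -7 /5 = -1.40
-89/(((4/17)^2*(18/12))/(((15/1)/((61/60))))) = -1929075/122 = -15812.09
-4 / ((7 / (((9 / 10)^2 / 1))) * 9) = -9 / 175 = -0.05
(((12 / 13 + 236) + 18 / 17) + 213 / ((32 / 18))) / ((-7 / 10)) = -6325805 / 12376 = -511.13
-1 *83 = -83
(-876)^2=767376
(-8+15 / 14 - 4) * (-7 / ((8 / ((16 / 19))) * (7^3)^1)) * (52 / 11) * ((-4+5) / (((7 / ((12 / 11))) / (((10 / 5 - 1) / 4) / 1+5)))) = 71604 / 788557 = 0.09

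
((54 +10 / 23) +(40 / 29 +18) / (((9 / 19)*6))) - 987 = -16671770 / 18009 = -925.75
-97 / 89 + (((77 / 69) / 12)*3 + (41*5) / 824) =-2844409 / 5060184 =-0.56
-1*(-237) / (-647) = -237 / 647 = -0.37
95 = 95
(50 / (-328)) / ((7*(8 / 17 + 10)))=-425 / 204344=-0.00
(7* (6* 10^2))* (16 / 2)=33600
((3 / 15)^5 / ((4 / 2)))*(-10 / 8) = -1 / 5000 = -0.00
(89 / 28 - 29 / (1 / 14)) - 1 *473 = -24523 / 28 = -875.82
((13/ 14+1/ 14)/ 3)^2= 1/ 9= 0.11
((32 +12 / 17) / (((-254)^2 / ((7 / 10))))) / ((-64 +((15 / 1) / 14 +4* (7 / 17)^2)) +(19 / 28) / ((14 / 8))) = -810509 / 141295927085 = -0.00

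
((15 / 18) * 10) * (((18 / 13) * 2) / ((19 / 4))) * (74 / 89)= 88800 / 21983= 4.04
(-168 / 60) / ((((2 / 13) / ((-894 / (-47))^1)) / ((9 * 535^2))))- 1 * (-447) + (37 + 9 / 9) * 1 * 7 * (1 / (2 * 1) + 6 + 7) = -41913797784 / 47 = -891782931.57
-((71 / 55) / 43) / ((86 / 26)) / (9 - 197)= 0.00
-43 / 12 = -3.58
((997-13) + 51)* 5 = 5175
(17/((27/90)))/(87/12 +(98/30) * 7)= 1.88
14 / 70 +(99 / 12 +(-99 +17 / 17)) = -1791 / 20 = -89.55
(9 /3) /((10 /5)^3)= 3 /8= 0.38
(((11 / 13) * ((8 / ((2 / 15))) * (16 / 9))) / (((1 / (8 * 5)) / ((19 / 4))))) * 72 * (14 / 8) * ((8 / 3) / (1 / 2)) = 149811200 / 13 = 11523938.46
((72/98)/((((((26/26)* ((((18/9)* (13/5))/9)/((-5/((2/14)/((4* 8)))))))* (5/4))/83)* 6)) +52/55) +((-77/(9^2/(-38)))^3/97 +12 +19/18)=-15260.92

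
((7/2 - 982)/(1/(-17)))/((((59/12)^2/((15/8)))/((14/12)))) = 10479735/6962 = 1505.28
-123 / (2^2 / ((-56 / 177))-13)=1722 / 359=4.80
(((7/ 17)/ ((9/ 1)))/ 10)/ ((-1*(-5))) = 7/ 7650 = 0.00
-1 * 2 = -2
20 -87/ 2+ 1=-22.50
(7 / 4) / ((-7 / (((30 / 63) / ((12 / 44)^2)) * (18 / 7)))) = -605 / 147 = -4.12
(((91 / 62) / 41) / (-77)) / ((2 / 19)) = -247 / 55924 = -0.00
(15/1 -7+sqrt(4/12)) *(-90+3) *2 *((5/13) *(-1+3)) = -13920/13 -580 *sqrt(3)/13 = -1148.05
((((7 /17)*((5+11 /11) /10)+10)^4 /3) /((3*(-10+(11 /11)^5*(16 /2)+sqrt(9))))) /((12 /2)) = 575536166881 /2818833750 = 204.18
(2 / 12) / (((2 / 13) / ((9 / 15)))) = 13 / 20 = 0.65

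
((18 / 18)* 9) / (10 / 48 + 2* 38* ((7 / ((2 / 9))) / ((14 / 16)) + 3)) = 216 / 71141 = 0.00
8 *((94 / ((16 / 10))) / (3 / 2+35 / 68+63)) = 7.23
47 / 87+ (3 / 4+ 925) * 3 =966671 / 348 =2777.79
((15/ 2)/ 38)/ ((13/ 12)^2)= 540/ 3211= 0.17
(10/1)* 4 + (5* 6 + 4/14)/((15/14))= 68.27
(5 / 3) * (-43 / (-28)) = 215 / 84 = 2.56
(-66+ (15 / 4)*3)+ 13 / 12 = -53.67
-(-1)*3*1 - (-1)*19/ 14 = 61/ 14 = 4.36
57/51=1.12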